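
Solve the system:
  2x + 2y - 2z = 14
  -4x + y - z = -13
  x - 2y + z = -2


Using Cramer's rule. Expand each determinant along the first row.
D  = 2*[1*1 - (-1)*(-2)] - 2*[(-4)*1 - (-1)*1] + (-2)*[(-4)*(-2) - 1*1]
  = 2*(-1) - 2*(-3) + (-2)*(7) = -10
Dx = 14*[1*1 - (-1)*(-2)] - 2*[(-13)*1 - (-1)*(-2)] + (-2)*[(-13)*(-2) - 1*(-2)]
  = 14*(-1) - 2*(-15) + (-2)*(28) = -40
Dy = 2*[(-13)*1 - (-1)*(-2)] - 14*[(-4)*1 - (-1)*1] + (-2)*[(-4)*(-2) - (-13)*1]
  = 2*(-15) - 14*(-3) + (-2)*(21) = -30
Dz = 2*[1*(-2) - (-13)*(-2)] - 2*[(-4)*(-2) - (-13)*1] + 14*[(-4)*(-2) - 1*1]
  = 2*(-28) - 2*(21) + 14*(7) = 0
x = Dx/D = -40/-10 = 4, y = Dy/D = -30/-10 = 3, z = Dz/D = 0/-10 = 0
Check eq1: (2)(4) + (2)(3) + (-2)(0) = 14 = 14 ✓
Check eq2: (-4)(4) + (1)(3) + (-1)(0) = -13 = -13 ✓
Check eq3: (1)(4) + (-2)(3) + (1)(0) = -2 = -2 ✓

x = 4, y = 3, z = 0


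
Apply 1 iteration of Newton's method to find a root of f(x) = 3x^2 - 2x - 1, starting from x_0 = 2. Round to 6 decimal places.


Newton's method: x_(n+1) = x_n - f(x_n)/f'(x_n)
f(x) = 3x^2 - 2x - 1
f'(x) = 6x - 2

Iteration 1:
  f(2.000000) = 7.000000
  f'(2.000000) = 10.000000
  x_1 = 2.000000 - (7.000000)/(10.000000) = 1.300000

x_1 = 1.300000


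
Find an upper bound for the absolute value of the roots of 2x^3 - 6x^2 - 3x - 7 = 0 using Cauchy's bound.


Cauchy's bound: all roots r satisfy |r| <= 1 + max(|a_i/a_n|) for i = 0,...,n-1
where a_n is the leading coefficient.

Coefficients: [2, -6, -3, -7]
Leading coefficient a_n = 2
Ratios |a_i/a_n|: 3, 3/2, 7/2
Maximum ratio: 7/2
Cauchy's bound: |r| <= 1 + 7/2 = 9/2

Upper bound = 9/2


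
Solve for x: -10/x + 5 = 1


Subtract 5 from both sides: -10/x = -4
Multiply both sides by x: -10 = -4 * x
Divide by -4: x = 5/2

x = 5/2


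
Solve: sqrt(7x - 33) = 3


Square both sides: 7x - 33 = 3^2 = 9
7x = 9 + 33 = 42
x = 6
Check: sqrt(7*6 - 33) = sqrt(9) = 3 ✓

x = 6


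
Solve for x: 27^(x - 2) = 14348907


Express both sides with the same base.
14348907 = 27^5
Since the bases match, equate exponents: x - 2 = 5
So x = 5 - (-2) = 7

x = 7


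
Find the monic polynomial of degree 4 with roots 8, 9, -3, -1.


A monic polynomial with roots 8, 9, -3, -1 is:
p(x) = (x - 8)(x - 9)(x + 3)(x + 1)
After multiplying by (x - 8): x - 8
After multiplying by (x - 9): x^2 - 17x + 72
After multiplying by (x + 3): x^3 - 14x^2 + 21x + 216
After multiplying by (x + 1): x^4 - 13x^3 + 7x^2 + 237x + 216

x^4 - 13x^3 + 7x^2 + 237x + 216


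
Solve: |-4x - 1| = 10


An absolute value equation |expr| = 10 gives two cases:
Case 1: -4x - 1 = 10
  -4x = 11, so x = -11/4
Case 2: -4x - 1 = -10
  -4x = -9, so x = 9/4

x = -11/4, x = 9/4


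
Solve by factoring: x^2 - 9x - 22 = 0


We need two numbers that multiply to -22 and add to -9.
Those numbers are 2 and -11 (since 2 * (-11) = -22 and 2 + (-11) = -9).
So x^2 - 9x - 22 = (x + 2)(x - 11) = 0
Setting each factor to zero: x = -2 or x = 11

x = -2, x = 11


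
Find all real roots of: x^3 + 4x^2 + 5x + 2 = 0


Let p(x) = x^3 + 4x^2 + 5x + 2. By the rational root theorem (leading coefficient 1), any rational root is an integer divisor of 2: try ±1, ±2, ... in turn.
Test x = 1: value = 12 ≠ 0.
Test x = -1: value = 0 ✓, so (x + 1) is a factor.
Synthetic division by (x + 1): bring down 1; 1(-1) + 4 = 3; 3(-1) + 5 = 2; 2(-1) + 2 = 0 → quotient x^2 + 3x + 2, remainder 0.
Solve the quadratic x^2 + 3x + 2 = 0: discriminant = 3^2 - 4(1)(2) = 9 - 8 = 1.
sqrt(1) = 1, so x = (-3 ± 1)/2: x = -1 or x = -2.

x = -2, x = -1 (multiplicity 2)


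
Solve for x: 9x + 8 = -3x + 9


Starting with: 9x + 8 = -3x + 9
Move all x terms to left: (9 + 3)x = 9 - 8
Simplify: 12x = 1
Divide both sides by 12: x = 1/12

x = 1/12


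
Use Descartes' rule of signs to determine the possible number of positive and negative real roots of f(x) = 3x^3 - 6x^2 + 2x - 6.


Descartes' rule of signs:

For positive roots, count sign changes in f(x) = 3x^3 - 6x^2 + 2x - 6:
Signs of coefficients: +, -, +, -
Number of sign changes: 3
Possible positive real roots: 3, 1

For negative roots, examine f(-x) = -3x^3 - 6x^2 - 2x - 6:
Signs of coefficients: -, -, -, -
Number of sign changes: 0
Possible negative real roots: 0

Positive roots: 3 or 1; Negative roots: 0


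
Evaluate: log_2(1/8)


We need the exponent such that 2^? = 1/8
2^(-3) = 1/2^3 = 1/8
Therefore log_2(1/8) = -3

-3


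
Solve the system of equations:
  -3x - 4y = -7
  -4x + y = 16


Using Cramer's rule:
Determinant D = (-3)(1) - (-4)(-4) = -3 - 16 = -19
Dx = (-7)(1) - (16)(-4) = -7 + 64 = 57
Dy = (-3)(16) - (-4)(-7) = -48 - 28 = -76
x = Dx/D = 57/-19 = -3
y = Dy/D = -76/-19 = 4

x = -3, y = 4


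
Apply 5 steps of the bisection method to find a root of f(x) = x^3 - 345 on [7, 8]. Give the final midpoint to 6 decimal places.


f(x) = x^3 - 345
f(7) = -2 < 0
f(8) = 167 > 0

Step 1: midpoint = (7.000000 + 8.000000)/2 = 7.500000
  f(7.500000) = 76.875000
  f(mid) > 0, so root is in [7.000000, 7.500000]

Step 2: midpoint = (7.000000 + 7.500000)/2 = 7.250000
  f(7.250000) = 36.078125
  f(mid) > 0, so root is in [7.000000, 7.250000]

Step 3: midpoint = (7.000000 + 7.250000)/2 = 7.125000
  f(7.125000) = 16.705078
  f(mid) > 0, so root is in [7.000000, 7.125000]

Step 4: midpoint = (7.000000 + 7.125000)/2 = 7.062500
  f(7.062500) = 7.269775
  f(mid) > 0, so root is in [7.000000, 7.062500]

Step 5: midpoint = (7.000000 + 7.062500)/2 = 7.031250
  f(7.031250) = 2.614288
  f(mid) > 0, so root is in [7.000000, 7.031250]

midpoint = 7.031250


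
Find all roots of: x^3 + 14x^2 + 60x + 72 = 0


Let p(x) = x^3 + 14x^2 + 60x + 72. By the rational root theorem (leading coefficient 1), any rational root is an integer divisor of 72: try ±1, ±2, ... in turn.
Test x = 1: value = 147 ≠ 0.
Test x = -1: value = 25 ≠ 0.
Test x = 2: value = 256 ≠ 0.
Test x = -2: value = 0 ✓, so (x + 2) is a factor.
Synthetic division by (x + 2): bring down 1; 1(-2) + 14 = 12; 12(-2) + 60 = 36; 36(-2) + 72 = 0 → quotient x^2 + 12x + 36, remainder 0.
Solve the quadratic x^2 + 12x + 36 = 0: discriminant = 12^2 - 4(1)(36) = 144 - 144 = 0.
Discriminant = 0, so a double root: x = -12/2 = -6.
Collecting all roots found:

x = -6 (multiplicity 2), x = -2


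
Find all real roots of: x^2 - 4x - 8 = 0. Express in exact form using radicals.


Using the quadratic formula: x = (-b ± sqrt(b^2 - 4ac)) / (2a)
Here a = 1, b = -4, c = -8
Discriminant = b^2 - 4ac = (-4)^2 - 4(1)(-8) = 16 + 32 = 48
Since discriminant = 48 > 0, there are two real roots.
x = (4 ± 4*sqrt(3)) / 2
Simplifying: x = 2 ± 2*sqrt(3)
Numerically: x ≈ 5.4641 or x ≈ -1.4641

x = 2 + 2*sqrt(3) or x = 2 - 2*sqrt(3)


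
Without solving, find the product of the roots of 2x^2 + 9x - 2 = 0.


By Vieta's formulas for ax^2 + bx + c = 0:
  Sum of roots = -b/a
  Product of roots = c/a

Here a = 2, b = 9, c = -2
Sum = -(9)/2 = -9/2
Product = -2/2 = -1

Product = -1


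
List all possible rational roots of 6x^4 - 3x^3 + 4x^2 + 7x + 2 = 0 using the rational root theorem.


Rational root theorem: possible roots are ±p/q where:
  p divides the constant term (2): p ∈ {1, 2}
  q divides the leading coefficient (6): q ∈ {1, 2, 3, 6}

All possible rational roots: -2, -1, -2/3, -1/2, -1/3, -1/6, 1/6, 1/3, 1/2, 2/3, 1, 2

-2, -1, -2/3, -1/2, -1/3, -1/6, 1/6, 1/3, 1/2, 2/3, 1, 2


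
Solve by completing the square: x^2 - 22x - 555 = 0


Start: x^2 - 22x - 555 = 0
Move constant: x^2 - 22x = 555
Half of -22 is -11, squared is 121
Add 121 to both sides: x^2 - 22x + 121 = 676
(x - 11)^2 = 676
x - 11 = ±26
x = 11 + 26 = 37 or x = 11 - 26 = -15

x = -15, x = 37


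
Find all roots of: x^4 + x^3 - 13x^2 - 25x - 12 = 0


Let p(x) = x^4 + x^3 - 13x^2 - 25x - 12. By the rational root theorem (leading coefficient 1), any rational root is an integer divisor of 12: try ±1, ±2, ... in turn.
Test x = 1: value = -48 ≠ 0.
Test x = -1: value = 0 ✓, so (x + 1) is a factor.
Synthetic division by (x + 1): bring down 1; 1(-1) + 1 = 0; 0(-1) - 13 = -13; (-13)(-1) - 25 = -12; (-12)(-1) - 12 = 0 → quotient x^3 - 13x - 12, remainder 0.
Continue with the quotient x^3 - 13x - 12 (candidates must divide 12; re-test x = -1 first in case it repeats).
Test x = -1: value = 0 ✓, so (x + 1) is a factor.
Synthetic division by (x + 1): bring down 1; 1(-1) + 0 = -1; (-1)(-1) - 13 = -12; (-12)(-1) - 12 = 0 → quotient x^2 - x - 12, remainder 0.
Solve the quadratic x^2 - x - 12 = 0: discriminant = (-1)^2 - 4(1)(-12) = 1 + 48 = 49.
sqrt(49) = 7, so x = (1 ± 7)/2: x = 4 or x = -3.
Collecting all roots found:

x = -3, x = -1 (multiplicity 2), x = 4


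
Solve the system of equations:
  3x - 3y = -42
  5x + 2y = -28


Using Cramer's rule:
Determinant D = (3)(2) - (5)(-3) = 6 + 15 = 21
Dx = (-42)(2) - (-28)(-3) = -84 - 84 = -168
Dy = (3)(-28) - (5)(-42) = -84 + 210 = 126
x = Dx/D = -168/21 = -8
y = Dy/D = 126/21 = 6

x = -8, y = 6


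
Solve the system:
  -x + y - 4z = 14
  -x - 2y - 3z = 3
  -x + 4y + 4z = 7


Using Cramer's rule. Expand each determinant along the first row.
D  = (-1)*[(-2)*4 - (-3)*4] - 1*[(-1)*4 - (-3)*(-1)] + (-4)*[(-1)*4 - (-2)*(-1)]
  = (-1)*(4) - 1*(-7) + (-4)*(-6) = 27
Dx = 14*[(-2)*4 - (-3)*4] - 1*[3*4 - (-3)*7] + (-4)*[3*4 - (-2)*7]
  = 14*(4) - 1*(33) + (-4)*(26) = -81
Dy = (-1)*[3*4 - (-3)*7] - 14*[(-1)*4 - (-3)*(-1)] + (-4)*[(-1)*7 - 3*(-1)]
  = (-1)*(33) - 14*(-7) + (-4)*(-4) = 81
Dz = (-1)*[(-2)*7 - 3*4] - 1*[(-1)*7 - 3*(-1)] + 14*[(-1)*4 - (-2)*(-1)]
  = (-1)*(-26) - 1*(-4) + 14*(-6) = -54
x = Dx/D = -81/27 = -3, y = Dy/D = 81/27 = 3, z = Dz/D = -54/27 = -2
Check eq1: (-1)(-3) + (1)(3) + (-4)(-2) = 14 = 14 ✓
Check eq2: (-1)(-3) + (-2)(3) + (-3)(-2) = 3 = 3 ✓
Check eq3: (-1)(-3) + (4)(3) + (4)(-2) = 7 = 7 ✓

x = -3, y = 3, z = -2


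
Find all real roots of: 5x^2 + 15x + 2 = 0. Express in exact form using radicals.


Using the quadratic formula: x = (-b ± sqrt(b^2 - 4ac)) / (2a)
Here a = 5, b = 15, c = 2
Discriminant = b^2 - 4ac = 15^2 - 4(5)(2) = 225 - 40 = 185
Since discriminant = 185 > 0, there are two real roots.
x = (-15 ± sqrt(185)) / 10
Numerically: x ≈ -0.1399 or x ≈ -2.8601

x = (-15 + sqrt(185)) / 10 or x = (-15 - sqrt(185)) / 10


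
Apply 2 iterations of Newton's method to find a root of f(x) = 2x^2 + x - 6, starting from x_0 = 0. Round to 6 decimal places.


Newton's method: x_(n+1) = x_n - f(x_n)/f'(x_n)
f(x) = 2x^2 + x - 6
f'(x) = 4x + 1

Iteration 1:
  f(0.000000) = -6.000000
  f'(0.000000) = 1.000000
  x_1 = 0.000000 - (-6.000000)/(1.000000) = 6.000000

Iteration 2:
  f(6.000000) = 72.000000
  f'(6.000000) = 25.000000
  x_2 = 6.000000 - (72.000000)/(25.000000) = 3.120000

x_2 = 3.120000


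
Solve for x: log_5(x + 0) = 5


Convert to exponential form: x + 0 = 5^5 = 3125
x = 3125 - 0 = 3125
Check: log_5(3125 + 0) = log_5(3125) = log_5(3125) = 5 ✓

x = 3125


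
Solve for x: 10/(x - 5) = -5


Multiply both sides by (x - 5): 10 = -5(x - 5)
Distribute: 10 = -5x + 25
-5x = 10 - 25 = -15
x = 3

x = 3


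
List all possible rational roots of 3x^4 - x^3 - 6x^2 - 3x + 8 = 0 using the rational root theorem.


Rational root theorem: possible roots are ±p/q where:
  p divides the constant term (8): p ∈ {1, 2, 4, 8}
  q divides the leading coefficient (3): q ∈ {1, 3}

All possible rational roots: -8, -4, -8/3, -2, -4/3, -1, -2/3, -1/3, 1/3, 2/3, 1, 4/3, 2, 8/3, 4, 8

-8, -4, -8/3, -2, -4/3, -1, -2/3, -1/3, 1/3, 2/3, 1, 4/3, 2, 8/3, 4, 8


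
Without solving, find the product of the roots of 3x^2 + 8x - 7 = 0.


By Vieta's formulas for ax^2 + bx + c = 0:
  Sum of roots = -b/a
  Product of roots = c/a

Here a = 3, b = 8, c = -7
Sum = -(8)/3 = -8/3
Product = -7/3 = -7/3

Product = -7/3


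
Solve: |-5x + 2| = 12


An absolute value equation |expr| = 12 gives two cases:
Case 1: -5x + 2 = 12
  -5x = 10, so x = -2
Case 2: -5x + 2 = -12
  -5x = -14, so x = 14/5

x = -2, x = 14/5


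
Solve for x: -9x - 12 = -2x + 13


Starting with: -9x - 12 = -2x + 13
Move all x terms to left: (-9 + 2)x = 13 + 12
Simplify: -7x = 25
Divide both sides by -7: x = -25/7

x = -25/7


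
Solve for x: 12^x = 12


Express both sides with the same base.
12 = 12^1
Since the bases match: x = 1

x = 1


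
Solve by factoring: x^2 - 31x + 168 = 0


We need two numbers that multiply to 168 and add to -31.
Those numbers are -7 and -24 (since (-7) * (-24) = 168 and (-7) + (-24) = -31).
So x^2 - 31x + 168 = (x - 7)(x - 24) = 0
Setting each factor to zero: x = 7 or x = 24

x = 7, x = 24


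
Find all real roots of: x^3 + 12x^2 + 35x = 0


The constant term is 0, so x = 0 is a root. Factor out x:
  x(x^2 + 12x + 35) = 0
Solve the quadratic x^2 + 12x + 35 = 0: discriminant = 12^2 - 4(1)(35) = 144 - 140 = 4.
sqrt(4) = 2, so x = (-12 ± 2)/2: x = -5 or x = -7.

x = -7, x = -5, x = 0


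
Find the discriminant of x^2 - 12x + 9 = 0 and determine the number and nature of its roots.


For ax^2 + bx + c = 0, discriminant D = b^2 - 4ac
Here a = 1, b = -12, c = 9
D = (-12)^2 - 4(1)(9) = 144 - 36 = 108

D = 108 > 0 but not a perfect square
The equation has 2 distinct real irrational roots.

Discriminant = 108, 2 distinct real irrational roots


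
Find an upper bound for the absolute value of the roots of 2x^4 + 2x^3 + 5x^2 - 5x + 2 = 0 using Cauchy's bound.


Cauchy's bound: all roots r satisfy |r| <= 1 + max(|a_i/a_n|) for i = 0,...,n-1
where a_n is the leading coefficient.

Coefficients: [2, 2, 5, -5, 2]
Leading coefficient a_n = 2
Ratios |a_i/a_n|: 1, 5/2, 5/2, 1
Maximum ratio: 5/2
Cauchy's bound: |r| <= 1 + 5/2 = 7/2

Upper bound = 7/2


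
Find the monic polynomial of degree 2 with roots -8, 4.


A monic polynomial with roots -8, 4 is:
p(x) = (x + 8)(x - 4)
After multiplying by (x + 8): x + 8
After multiplying by (x - 4): x^2 + 4x - 32

x^2 + 4x - 32


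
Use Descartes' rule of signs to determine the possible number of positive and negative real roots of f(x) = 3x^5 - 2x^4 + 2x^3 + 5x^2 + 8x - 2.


Descartes' rule of signs:

For positive roots, count sign changes in f(x) = 3x^5 - 2x^4 + 2x^3 + 5x^2 + 8x - 2:
Signs of coefficients: +, -, +, +, +, -
Number of sign changes: 3
Possible positive real roots: 3, 1

For negative roots, examine f(-x) = -3x^5 - 2x^4 - 2x^3 + 5x^2 - 8x - 2:
Signs of coefficients: -, -, -, +, -, -
Number of sign changes: 2
Possible negative real roots: 2, 0

Positive roots: 3 or 1; Negative roots: 2 or 0


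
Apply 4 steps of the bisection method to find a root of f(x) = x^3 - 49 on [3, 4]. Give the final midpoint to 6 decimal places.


f(x) = x^3 - 49
f(3) = -22 < 0
f(4) = 15 > 0

Step 1: midpoint = (3.000000 + 4.000000)/2 = 3.500000
  f(3.500000) = -6.125000
  f(mid) < 0, so root is in [3.500000, 4.000000]

Step 2: midpoint = (3.500000 + 4.000000)/2 = 3.750000
  f(3.750000) = 3.734375
  f(mid) > 0, so root is in [3.500000, 3.750000]

Step 3: midpoint = (3.500000 + 3.750000)/2 = 3.625000
  f(3.625000) = -1.365234
  f(mid) < 0, so root is in [3.625000, 3.750000]

Step 4: midpoint = (3.625000 + 3.750000)/2 = 3.687500
  f(3.687500) = 1.141357
  f(mid) > 0, so root is in [3.625000, 3.687500]

midpoint = 3.687500


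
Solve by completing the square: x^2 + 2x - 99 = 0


Start: x^2 + 2x - 99 = 0
Move constant: x^2 + 2x = 99
Half of 2 is 1, squared is 1
Add 1 to both sides: x^2 + 2x + 1 = 100
(x + 1)^2 = 100
x + 1 = ±10
x = -1 + 10 = 9 or x = -1 - 10 = -11

x = -11, x = 9


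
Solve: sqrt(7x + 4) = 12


Square both sides: 7x + 4 = 12^2 = 144
7x = 144 - 4 = 140
x = 20
Check: sqrt(7*20 + 4) = sqrt(144) = 12 ✓

x = 20


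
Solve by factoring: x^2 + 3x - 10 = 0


We need two numbers that multiply to -10 and add to 3.
Those numbers are -2 and 5 (since (-2) * 5 = -10 and (-2) + 5 = 3).
So x^2 + 3x - 10 = (x - 2)(x + 5) = 0
Setting each factor to zero: x = 2 or x = -5

x = -5, x = 2


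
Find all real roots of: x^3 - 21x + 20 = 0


Let p(x) = x^3 - 21x + 20. By the rational root theorem (leading coefficient 1), any rational root is an integer divisor of 20: try ±1, ±2, ... in turn.
Test x = 1: value = 0 ✓, so (x - 1) is a factor.
Synthetic division by (x - 1): bring down 1; 1(1) + 0 = 1; 1(1) - 21 = -20; (-20)(1) + 20 = 0 → quotient x^2 + x - 20, remainder 0.
Solve the quadratic x^2 + x - 20 = 0: discriminant = 1^2 - 4(1)(-20) = 1 + 80 = 81.
sqrt(81) = 9, so x = (-1 ± 9)/2: x = 4 or x = -5.

x = -5, x = 1, x = 4


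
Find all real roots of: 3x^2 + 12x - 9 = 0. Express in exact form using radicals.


Using the quadratic formula: x = (-b ± sqrt(b^2 - 4ac)) / (2a)
Here a = 3, b = 12, c = -9
Discriminant = b^2 - 4ac = 12^2 - 4(3)(-9) = 144 + 108 = 252
Since discriminant = 252 > 0, there are two real roots.
x = (-12 ± 6*sqrt(7)) / 6
Simplifying: x = -2 ± sqrt(7)
Numerically: x ≈ 0.6458 or x ≈ -4.6458

x = -2 + sqrt(7) or x = -2 - sqrt(7)


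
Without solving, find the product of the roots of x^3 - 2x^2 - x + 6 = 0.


By Vieta's formulas for x^3 + bx^2 + cx + d = 0:
  r1 + r2 + r3 = -b/a = 2
  r1*r2 + r1*r3 + r2*r3 = c/a = -1
  r1*r2*r3 = -d/a = -6


Product = -6


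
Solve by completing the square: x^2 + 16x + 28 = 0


Start: x^2 + 16x + 28 = 0
Move constant: x^2 + 16x = -28
Half of 16 is 8, squared is 64
Add 64 to both sides: x^2 + 16x + 64 = 36
(x + 8)^2 = 36
x + 8 = ±6
x = -8 + 6 = -2 or x = -8 - 6 = -14

x = -14, x = -2


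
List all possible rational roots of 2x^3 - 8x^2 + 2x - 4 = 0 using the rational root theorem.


Rational root theorem: possible roots are ±p/q where:
  p divides the constant term (-4): p ∈ {1, 2, 4}
  q divides the leading coefficient (2): q ∈ {1, 2}

All possible rational roots: -4, -2, -1, -1/2, 1/2, 1, 2, 4

-4, -2, -1, -1/2, 1/2, 1, 2, 4


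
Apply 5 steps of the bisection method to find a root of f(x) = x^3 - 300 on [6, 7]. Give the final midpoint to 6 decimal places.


f(x) = x^3 - 300
f(6) = -84 < 0
f(7) = 43 > 0

Step 1: midpoint = (6.000000 + 7.000000)/2 = 6.500000
  f(6.500000) = -25.375000
  f(mid) < 0, so root is in [6.500000, 7.000000]

Step 2: midpoint = (6.500000 + 7.000000)/2 = 6.750000
  f(6.750000) = 7.546875
  f(mid) > 0, so root is in [6.500000, 6.750000]

Step 3: midpoint = (6.500000 + 6.750000)/2 = 6.625000
  f(6.625000) = -9.224609
  f(mid) < 0, so root is in [6.625000, 6.750000]

Step 4: midpoint = (6.625000 + 6.750000)/2 = 6.687500
  f(6.687500) = -0.917236
  f(mid) < 0, so root is in [6.687500, 6.750000]

Step 5: midpoint = (6.687500 + 6.750000)/2 = 6.718750
  f(6.718750) = 3.295135
  f(mid) > 0, so root is in [6.687500, 6.718750]

midpoint = 6.718750


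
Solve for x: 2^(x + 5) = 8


Express both sides with the same base.
8 = 2^3
Since the bases match, equate exponents: x + 5 = 3
So x = 3 - (5) = -2

x = -2


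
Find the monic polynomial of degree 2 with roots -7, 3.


A monic polynomial with roots -7, 3 is:
p(x) = (x + 7)(x - 3)
After multiplying by (x + 7): x + 7
After multiplying by (x - 3): x^2 + 4x - 21

x^2 + 4x - 21


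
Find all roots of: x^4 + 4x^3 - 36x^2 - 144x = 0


The constant term is 0, so x = 0 is a root. Factor out x:
  x^3 + 4x^2 - 36x - 144 = 0
Let p(x) = x^3 + 4x^2 - 36x - 144. By the rational root theorem (leading coefficient 1), any rational root is an integer divisor of 144: try ±1, ±2, ... in turn.
Test x = 1: value = -175 ≠ 0.
Test x = -1: value = -105 ≠ 0.
Test x = 2: value = -192 ≠ 0.
Test x = -2: value = -64 ≠ 0.
Test x = 3: value = -189 ≠ 0.
Test x = -3: value = -27 ≠ 0.
Test x = 4: value = -160 ≠ 0.
Test x = -4: value = 0 ✓, so (x + 4) is a factor.
Synthetic division by (x + 4): bring down 1; 1(-4) + 4 = 0; 0(-4) - 36 = -36; (-36)(-4) - 144 = 0 → quotient x^2 - 36, remainder 0.
Solve the quadratic x^2 - 36 = 0: discriminant = 0^2 - 4(1)(-36) = 0 + 144 = 144.
sqrt(144) = 12, so x = (0 ± 12)/2: x = 6 or x = -6.
Collecting all roots found:

x = -6, x = -4, x = 0, x = 6


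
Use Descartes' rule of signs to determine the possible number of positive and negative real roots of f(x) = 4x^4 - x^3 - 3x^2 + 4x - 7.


Descartes' rule of signs:

For positive roots, count sign changes in f(x) = 4x^4 - x^3 - 3x^2 + 4x - 7:
Signs of coefficients: +, -, -, +, -
Number of sign changes: 3
Possible positive real roots: 3, 1

For negative roots, examine f(-x) = 4x^4 + x^3 - 3x^2 - 4x - 7:
Signs of coefficients: +, +, -, -, -
Number of sign changes: 1
Possible negative real roots: 1

Positive roots: 3 or 1; Negative roots: 1


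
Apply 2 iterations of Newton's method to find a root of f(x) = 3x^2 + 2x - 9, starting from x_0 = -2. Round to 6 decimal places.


Newton's method: x_(n+1) = x_n - f(x_n)/f'(x_n)
f(x) = 3x^2 + 2x - 9
f'(x) = 6x + 2

Iteration 1:
  f(-2.000000) = -1.000000
  f'(-2.000000) = -10.000000
  x_1 = -2.000000 - (-1.000000)/(-10.000000) = -2.100000

Iteration 2:
  f(-2.100000) = 0.030000
  f'(-2.100000) = -10.600000
  x_2 = -2.100000 - (0.030000)/(-10.600000) = -2.097170

x_2 = -2.097170


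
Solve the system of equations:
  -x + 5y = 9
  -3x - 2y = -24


Using Cramer's rule:
Determinant D = (-1)(-2) - (-3)(5) = 2 + 15 = 17
Dx = (9)(-2) - (-24)(5) = -18 + 120 = 102
Dy = (-1)(-24) - (-3)(9) = 24 + 27 = 51
x = Dx/D = 102/17 = 6
y = Dy/D = 51/17 = 3

x = 6, y = 3


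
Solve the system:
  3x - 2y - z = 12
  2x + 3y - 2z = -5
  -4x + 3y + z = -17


Using Cramer's rule. Expand each determinant along the first row.
D  = 3*[3*1 - (-2)*3] - (-2)*[2*1 - (-2)*(-4)] + (-1)*[2*3 - 3*(-4)]
  = 3*(9) - (-2)*(-6) + (-1)*(18) = -3
Dx = 12*[3*1 - (-2)*3] - (-2)*[(-5)*1 - (-2)*(-17)] + (-1)*[(-5)*3 - 3*(-17)]
  = 12*(9) - (-2)*(-39) + (-1)*(36) = -6
Dy = 3*[(-5)*1 - (-2)*(-17)] - 12*[2*1 - (-2)*(-4)] + (-1)*[2*(-17) - (-5)*(-4)]
  = 3*(-39) - 12*(-6) + (-1)*(-54) = 9
Dz = 3*[3*(-17) - (-5)*3] - (-2)*[2*(-17) - (-5)*(-4)] + 12*[2*3 - 3*(-4)]
  = 3*(-36) - (-2)*(-54) + 12*(18) = 0
x = Dx/D = -6/-3 = 2, y = Dy/D = 9/-3 = -3, z = Dz/D = 0/-3 = 0
Check eq1: (3)(2) + (-2)(-3) + (-1)(0) = 12 = 12 ✓
Check eq2: (2)(2) + (3)(-3) + (-2)(0) = -5 = -5 ✓
Check eq3: (-4)(2) + (3)(-3) + (1)(0) = -17 = -17 ✓

x = 2, y = -3, z = 0


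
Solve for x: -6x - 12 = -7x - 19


Starting with: -6x - 12 = -7x - 19
Move all x terms to left: (-6 + 7)x = -19 + 12
Simplify: x = -7
Divide both sides by 1: x = -7

x = -7


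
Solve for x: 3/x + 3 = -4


Subtract 3 from both sides: 3/x = -7
Multiply both sides by x: 3 = -7 * x
Divide by -7: x = -3/7

x = -3/7


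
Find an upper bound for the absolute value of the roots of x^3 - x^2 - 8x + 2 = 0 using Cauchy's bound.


Cauchy's bound: all roots r satisfy |r| <= 1 + max(|a_i/a_n|) for i = 0,...,n-1
where a_n is the leading coefficient.

Coefficients: [1, -1, -8, 2]
Leading coefficient a_n = 1
Ratios |a_i/a_n|: 1, 8, 2
Maximum ratio: 8
Cauchy's bound: |r| <= 1 + 8 = 9

Upper bound = 9


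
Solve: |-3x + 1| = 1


An absolute value equation |expr| = 1 gives two cases:
Case 1: -3x + 1 = 1
  -3x = 0, so x = 0
Case 2: -3x + 1 = -1
  -3x = -2, so x = 2/3

x = 0, x = 2/3


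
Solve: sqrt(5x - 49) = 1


Square both sides: 5x - 49 = 1^2 = 1
5x = 1 + 49 = 50
x = 10
Check: sqrt(5*10 - 49) = sqrt(1) = 1 ✓

x = 10


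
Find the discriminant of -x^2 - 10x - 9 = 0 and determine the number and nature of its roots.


For ax^2 + bx + c = 0, discriminant D = b^2 - 4ac
Here a = -1, b = -10, c = -9
D = (-10)^2 - 4(-1)(-9) = 100 - 36 = 64

D = 64 > 0 and is a perfect square (sqrt = 8)
The equation has 2 distinct real rational roots.

Discriminant = 64, 2 distinct real rational roots


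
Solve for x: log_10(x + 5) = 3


Convert to exponential form: x + 5 = 10^3 = 1000
x = 1000 - 5 = 995
Check: log_10(995 + 5) = log_10(1000) = log_10(1000) = 3 ✓

x = 995


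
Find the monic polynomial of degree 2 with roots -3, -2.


A monic polynomial with roots -3, -2 is:
p(x) = (x + 3)(x + 2)
After multiplying by (x + 3): x + 3
After multiplying by (x + 2): x^2 + 5x + 6

x^2 + 5x + 6


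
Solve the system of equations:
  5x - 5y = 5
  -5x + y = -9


Using Cramer's rule:
Determinant D = (5)(1) - (-5)(-5) = 5 - 25 = -20
Dx = (5)(1) - (-9)(-5) = 5 - 45 = -40
Dy = (5)(-9) - (-5)(5) = -45 + 25 = -20
x = Dx/D = -40/-20 = 2
y = Dy/D = -20/-20 = 1

x = 2, y = 1


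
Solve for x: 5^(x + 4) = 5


Express both sides with the same base.
5 = 5^1
Since the bases match, equate exponents: x + 4 = 1
So x = 1 - (4) = -3

x = -3


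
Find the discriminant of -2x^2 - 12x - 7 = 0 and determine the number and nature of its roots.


For ax^2 + bx + c = 0, discriminant D = b^2 - 4ac
Here a = -2, b = -12, c = -7
D = (-12)^2 - 4(-2)(-7) = 144 - 56 = 88

D = 88 > 0 but not a perfect square
The equation has 2 distinct real irrational roots.

Discriminant = 88, 2 distinct real irrational roots


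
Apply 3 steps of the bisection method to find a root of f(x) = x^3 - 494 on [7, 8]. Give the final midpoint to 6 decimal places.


f(x) = x^3 - 494
f(7) = -151 < 0
f(8) = 18 > 0

Step 1: midpoint = (7.000000 + 8.000000)/2 = 7.500000
  f(7.500000) = -72.125000
  f(mid) < 0, so root is in [7.500000, 8.000000]

Step 2: midpoint = (7.500000 + 8.000000)/2 = 7.750000
  f(7.750000) = -28.515625
  f(mid) < 0, so root is in [7.750000, 8.000000]

Step 3: midpoint = (7.750000 + 8.000000)/2 = 7.875000
  f(7.875000) = -5.626953
  f(mid) < 0, so root is in [7.875000, 8.000000]

midpoint = 7.875000


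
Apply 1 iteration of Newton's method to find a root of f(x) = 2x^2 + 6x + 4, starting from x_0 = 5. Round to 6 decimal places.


Newton's method: x_(n+1) = x_n - f(x_n)/f'(x_n)
f(x) = 2x^2 + 6x + 4
f'(x) = 4x + 6

Iteration 1:
  f(5.000000) = 84.000000
  f'(5.000000) = 26.000000
  x_1 = 5.000000 - (84.000000)/(26.000000) = 1.769231

x_1 = 1.769231


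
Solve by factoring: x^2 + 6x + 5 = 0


We need two numbers that multiply to 5 and add to 6.
Those numbers are 1 and 5 (since 1 * 5 = 5 and 1 + 5 = 6).
So x^2 + 6x + 5 = (x + 1)(x + 5) = 0
Setting each factor to zero: x = -1 or x = -5

x = -5, x = -1


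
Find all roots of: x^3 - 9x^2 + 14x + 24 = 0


Let p(x) = x^3 - 9x^2 + 14x + 24. By the rational root theorem (leading coefficient 1), any rational root is an integer divisor of 24: try ±1, ±2, ... in turn.
Test x = 1: value = 30 ≠ 0.
Test x = -1: value = 0 ✓, so (x + 1) is a factor.
Synthetic division by (x + 1): bring down 1; 1(-1) - 9 = -10; (-10)(-1) + 14 = 24; 24(-1) + 24 = 0 → quotient x^2 - 10x + 24, remainder 0.
Solve the quadratic x^2 - 10x + 24 = 0: discriminant = (-10)^2 - 4(1)(24) = 100 - 96 = 4.
sqrt(4) = 2, so x = (10 ± 2)/2: x = 6 or x = 4.
Collecting all roots found:

x = -1, x = 4, x = 6


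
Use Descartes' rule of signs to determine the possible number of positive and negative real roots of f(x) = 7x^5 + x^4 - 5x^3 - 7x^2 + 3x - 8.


Descartes' rule of signs:

For positive roots, count sign changes in f(x) = 7x^5 + x^4 - 5x^3 - 7x^2 + 3x - 8:
Signs of coefficients: +, +, -, -, +, -
Number of sign changes: 3
Possible positive real roots: 3, 1

For negative roots, examine f(-x) = -7x^5 + x^4 + 5x^3 - 7x^2 - 3x - 8:
Signs of coefficients: -, +, +, -, -, -
Number of sign changes: 2
Possible negative real roots: 2, 0

Positive roots: 3 or 1; Negative roots: 2 or 0


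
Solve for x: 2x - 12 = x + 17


Starting with: 2x - 12 = x + 17
Move all x terms to left: (2 - 1)x = 17 + 12
Simplify: x = 29
Divide both sides by 1: x = 29

x = 29


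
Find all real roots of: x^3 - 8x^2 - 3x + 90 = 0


Let p(x) = x^3 - 8x^2 - 3x + 90. By the rational root theorem (leading coefficient 1), any rational root is an integer divisor of 90: try ±1, ±2, ... in turn.
Test x = 1: value = 80 ≠ 0.
Test x = -1: value = 84 ≠ 0.
Test x = 2: value = 60 ≠ 0.
Test x = -2: value = 56 ≠ 0.
Test x = 3: value = 36 ≠ 0.
Test x = -3: value = 0 ✓, so (x + 3) is a factor.
Synthetic division by (x + 3): bring down 1; 1(-3) - 8 = -11; (-11)(-3) - 3 = 30; 30(-3) + 90 = 0 → quotient x^2 - 11x + 30, remainder 0.
Solve the quadratic x^2 - 11x + 30 = 0: discriminant = (-11)^2 - 4(1)(30) = 121 - 120 = 1.
sqrt(1) = 1, so x = (11 ± 1)/2: x = 6 or x = 5.

x = -3, x = 5, x = 6


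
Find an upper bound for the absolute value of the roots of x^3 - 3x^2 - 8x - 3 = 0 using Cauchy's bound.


Cauchy's bound: all roots r satisfy |r| <= 1 + max(|a_i/a_n|) for i = 0,...,n-1
where a_n is the leading coefficient.

Coefficients: [1, -3, -8, -3]
Leading coefficient a_n = 1
Ratios |a_i/a_n|: 3, 8, 3
Maximum ratio: 8
Cauchy's bound: |r| <= 1 + 8 = 9

Upper bound = 9


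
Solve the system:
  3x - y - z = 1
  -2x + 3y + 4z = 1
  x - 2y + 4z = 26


Using Cramer's rule. Expand each determinant along the first row.
D  = 3*[3*4 - 4*(-2)] - (-1)*[(-2)*4 - 4*1] + (-1)*[(-2)*(-2) - 3*1]
  = 3*(20) - (-1)*(-12) + (-1)*(1) = 47
Dx = 1*[3*4 - 4*(-2)] - (-1)*[1*4 - 4*26] + (-1)*[1*(-2) - 3*26]
  = 1*(20) - (-1)*(-100) + (-1)*(-80) = 0
Dy = 3*[1*4 - 4*26] - 1*[(-2)*4 - 4*1] + (-1)*[(-2)*26 - 1*1]
  = 3*(-100) - 1*(-12) + (-1)*(-53) = -235
Dz = 3*[3*26 - 1*(-2)] - (-1)*[(-2)*26 - 1*1] + 1*[(-2)*(-2) - 3*1]
  = 3*(80) - (-1)*(-53) + 1*(1) = 188
x = Dx/D = 0/47 = 0, y = Dy/D = -235/47 = -5, z = Dz/D = 188/47 = 4
Check eq1: (3)(0) + (-1)(-5) + (-1)(4) = 1 = 1 ✓
Check eq2: (-2)(0) + (3)(-5) + (4)(4) = 1 = 1 ✓
Check eq3: (1)(0) + (-2)(-5) + (4)(4) = 26 = 26 ✓

x = 0, y = -5, z = 4


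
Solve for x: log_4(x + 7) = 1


Convert to exponential form: x + 7 = 4^1 = 4
x = 4 - 7 = -3
Check: log_4(-3 + 7) = log_4(4) = log_4(4) = 1 ✓

x = -3


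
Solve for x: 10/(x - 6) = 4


Multiply both sides by (x - 6): 10 = 4(x - 6)
Distribute: 10 = 4x - 24
4x = 10 + 24 = 34
x = 17/2

x = 17/2


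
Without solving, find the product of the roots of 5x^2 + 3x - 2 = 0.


By Vieta's formulas for ax^2 + bx + c = 0:
  Sum of roots = -b/a
  Product of roots = c/a

Here a = 5, b = 3, c = -2
Sum = -(3)/5 = -3/5
Product = -2/5 = -2/5

Product = -2/5


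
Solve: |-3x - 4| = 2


An absolute value equation |expr| = 2 gives two cases:
Case 1: -3x - 4 = 2
  -3x = 6, so x = -2
Case 2: -3x - 4 = -2
  -3x = 2, so x = -2/3

x = -2, x = -2/3


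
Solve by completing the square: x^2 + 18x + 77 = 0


Start: x^2 + 18x + 77 = 0
Move constant: x^2 + 18x = -77
Half of 18 is 9, squared is 81
Add 81 to both sides: x^2 + 18x + 81 = 4
(x + 9)^2 = 4
x + 9 = ±2
x = -9 + 2 = -7 or x = -9 - 2 = -11

x = -11, x = -7


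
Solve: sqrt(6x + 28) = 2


Square both sides: 6x + 28 = 2^2 = 4
6x = 4 - 28 = -24
x = -4
Check: sqrt(6*(-4) + 28) = sqrt(4) = 2 ✓

x = -4


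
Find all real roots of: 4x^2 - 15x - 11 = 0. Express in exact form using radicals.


Using the quadratic formula: x = (-b ± sqrt(b^2 - 4ac)) / (2a)
Here a = 4, b = -15, c = -11
Discriminant = b^2 - 4ac = (-15)^2 - 4(4)(-11) = 225 + 176 = 401
Since discriminant = 401 > 0, there are two real roots.
x = (15 ± sqrt(401)) / 8
Numerically: x ≈ 4.3781 or x ≈ -0.6281

x = (15 + sqrt(401)) / 8 or x = (15 - sqrt(401)) / 8


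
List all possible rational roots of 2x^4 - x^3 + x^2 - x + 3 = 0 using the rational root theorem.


Rational root theorem: possible roots are ±p/q where:
  p divides the constant term (3): p ∈ {1, 3}
  q divides the leading coefficient (2): q ∈ {1, 2}

All possible rational roots: -3, -3/2, -1, -1/2, 1/2, 1, 3/2, 3

-3, -3/2, -1, -1/2, 1/2, 1, 3/2, 3


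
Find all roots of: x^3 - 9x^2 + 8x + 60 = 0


Let p(x) = x^3 - 9x^2 + 8x + 60. By the rational root theorem (leading coefficient 1), any rational root is an integer divisor of 60: try ±1, ±2, ... in turn.
Test x = 1: value = 60 ≠ 0.
Test x = -1: value = 42 ≠ 0.
Test x = 2: value = 48 ≠ 0.
Test x = -2: value = 0 ✓, so (x + 2) is a factor.
Synthetic division by (x + 2): bring down 1; 1(-2) - 9 = -11; (-11)(-2) + 8 = 30; 30(-2) + 60 = 0 → quotient x^2 - 11x + 30, remainder 0.
Solve the quadratic x^2 - 11x + 30 = 0: discriminant = (-11)^2 - 4(1)(30) = 121 - 120 = 1.
sqrt(1) = 1, so x = (11 ± 1)/2: x = 6 or x = 5.
Collecting all roots found:

x = -2, x = 5, x = 6


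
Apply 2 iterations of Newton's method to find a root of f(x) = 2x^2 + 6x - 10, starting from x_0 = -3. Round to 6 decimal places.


Newton's method: x_(n+1) = x_n - f(x_n)/f'(x_n)
f(x) = 2x^2 + 6x - 10
f'(x) = 4x + 6

Iteration 1:
  f(-3.000000) = -10.000000
  f'(-3.000000) = -6.000000
  x_1 = -3.000000 - (-10.000000)/(-6.000000) = -4.666667

Iteration 2:
  f(-4.666667) = 5.555556
  f'(-4.666667) = -12.666667
  x_2 = -4.666667 - (5.555556)/(-12.666667) = -4.228070

x_2 = -4.228070


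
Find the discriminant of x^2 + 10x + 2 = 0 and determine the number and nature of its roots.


For ax^2 + bx + c = 0, discriminant D = b^2 - 4ac
Here a = 1, b = 10, c = 2
D = (10)^2 - 4(1)(2) = 100 - 8 = 92

D = 92 > 0 but not a perfect square
The equation has 2 distinct real irrational roots.

Discriminant = 92, 2 distinct real irrational roots


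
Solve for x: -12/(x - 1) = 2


Multiply both sides by (x - 1): -12 = 2(x - 1)
Distribute: -12 = 2x - 2
2x = -12 + 2 = -10
x = -5

x = -5


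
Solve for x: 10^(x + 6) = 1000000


Express both sides with the same base.
1000000 = 10^6
Since the bases match, equate exponents: x + 6 = 6
So x = 6 - (6) = 0

x = 0


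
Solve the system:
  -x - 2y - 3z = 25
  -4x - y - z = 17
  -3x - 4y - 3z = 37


Using Cramer's rule. Expand each determinant along the first row.
D  = (-1)*[(-1)*(-3) - (-1)*(-4)] - (-2)*[(-4)*(-3) - (-1)*(-3)] + (-3)*[(-4)*(-4) - (-1)*(-3)]
  = (-1)*(-1) - (-2)*(9) + (-3)*(13) = -20
Dx = 25*[(-1)*(-3) - (-1)*(-4)] - (-2)*[17*(-3) - (-1)*37] + (-3)*[17*(-4) - (-1)*37]
  = 25*(-1) - (-2)*(-14) + (-3)*(-31) = 40
Dy = (-1)*[17*(-3) - (-1)*37] - 25*[(-4)*(-3) - (-1)*(-3)] + (-3)*[(-4)*37 - 17*(-3)]
  = (-1)*(-14) - 25*(9) + (-3)*(-97) = 80
Dz = (-1)*[(-1)*37 - 17*(-4)] - (-2)*[(-4)*37 - 17*(-3)] + 25*[(-4)*(-4) - (-1)*(-3)]
  = (-1)*(31) - (-2)*(-97) + 25*(13) = 100
x = Dx/D = 40/-20 = -2, y = Dy/D = 80/-20 = -4, z = Dz/D = 100/-20 = -5
Check eq1: (-1)(-2) + (-2)(-4) + (-3)(-5) = 25 = 25 ✓
Check eq2: (-4)(-2) + (-1)(-4) + (-1)(-5) = 17 = 17 ✓
Check eq3: (-3)(-2) + (-4)(-4) + (-3)(-5) = 37 = 37 ✓

x = -2, y = -4, z = -5


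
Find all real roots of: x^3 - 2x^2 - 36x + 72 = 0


Let p(x) = x^3 - 2x^2 - 36x + 72. By the rational root theorem (leading coefficient 1), any rational root is an integer divisor of 72: try ±1, ±2, ... in turn.
Test x = 1: value = 35 ≠ 0.
Test x = -1: value = 105 ≠ 0.
Test x = 2: value = 0 ✓, so (x - 2) is a factor.
Synthetic division by (x - 2): bring down 1; 1(2) - 2 = 0; 0(2) - 36 = -36; (-36)(2) + 72 = 0 → quotient x^2 - 36, remainder 0.
Solve the quadratic x^2 - 36 = 0: discriminant = 0^2 - 4(1)(-36) = 0 + 144 = 144.
sqrt(144) = 12, so x = (0 ± 12)/2: x = 6 or x = -6.

x = -6, x = 2, x = 6


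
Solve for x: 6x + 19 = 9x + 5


Starting with: 6x + 19 = 9x + 5
Move all x terms to left: (6 - 9)x = 5 - 19
Simplify: -3x = -14
Divide both sides by -3: x = 14/3

x = 14/3


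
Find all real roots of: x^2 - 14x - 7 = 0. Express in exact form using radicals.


Using the quadratic formula: x = (-b ± sqrt(b^2 - 4ac)) / (2a)
Here a = 1, b = -14, c = -7
Discriminant = b^2 - 4ac = (-14)^2 - 4(1)(-7) = 196 + 28 = 224
Since discriminant = 224 > 0, there are two real roots.
x = (14 ± 4*sqrt(14)) / 2
Simplifying: x = 7 ± 2*sqrt(14)
Numerically: x ≈ 14.4833 or x ≈ -0.4833

x = 7 + 2*sqrt(14) or x = 7 - 2*sqrt(14)


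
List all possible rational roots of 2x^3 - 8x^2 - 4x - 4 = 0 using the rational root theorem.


Rational root theorem: possible roots are ±p/q where:
  p divides the constant term (-4): p ∈ {1, 2, 4}
  q divides the leading coefficient (2): q ∈ {1, 2}

All possible rational roots: -4, -2, -1, -1/2, 1/2, 1, 2, 4

-4, -2, -1, -1/2, 1/2, 1, 2, 4


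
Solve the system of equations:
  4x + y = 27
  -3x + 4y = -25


Using Cramer's rule:
Determinant D = (4)(4) - (-3)(1) = 16 + 3 = 19
Dx = (27)(4) - (-25)(1) = 108 + 25 = 133
Dy = (4)(-25) - (-3)(27) = -100 + 81 = -19
x = Dx/D = 133/19 = 7
y = Dy/D = -19/19 = -1

x = 7, y = -1


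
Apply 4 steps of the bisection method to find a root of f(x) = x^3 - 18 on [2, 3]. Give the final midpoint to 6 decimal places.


f(x) = x^3 - 18
f(2) = -10 < 0
f(3) = 9 > 0

Step 1: midpoint = (2.000000 + 3.000000)/2 = 2.500000
  f(2.500000) = -2.375000
  f(mid) < 0, so root is in [2.500000, 3.000000]

Step 2: midpoint = (2.500000 + 3.000000)/2 = 2.750000
  f(2.750000) = 2.796875
  f(mid) > 0, so root is in [2.500000, 2.750000]

Step 3: midpoint = (2.500000 + 2.750000)/2 = 2.625000
  f(2.625000) = 0.087891
  f(mid) > 0, so root is in [2.500000, 2.625000]

Step 4: midpoint = (2.500000 + 2.625000)/2 = 2.562500
  f(2.562500) = -1.173584
  f(mid) < 0, so root is in [2.562500, 2.625000]

midpoint = 2.562500


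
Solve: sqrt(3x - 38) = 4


Square both sides: 3x - 38 = 4^2 = 16
3x = 16 + 38 = 54
x = 18
Check: sqrt(3*18 - 38) = sqrt(16) = 4 ✓

x = 18


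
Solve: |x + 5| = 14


An absolute value equation |expr| = 14 gives two cases:
Case 1: x + 5 = 14
  x = 9, so x = 9
Case 2: x + 5 = -14
  x = -19, so x = -19

x = -19, x = 9


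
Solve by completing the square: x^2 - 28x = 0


Start: x^2 - 28x + 0 = 0
Move constant: x^2 - 28x = 0
Half of -28 is -14, squared is 196
Add 196 to both sides: x^2 - 28x + 196 = 196
(x - 14)^2 = 196
x - 14 = ±14
x = 14 + 14 = 28 or x = 14 - 14 = 0

x = 0, x = 28


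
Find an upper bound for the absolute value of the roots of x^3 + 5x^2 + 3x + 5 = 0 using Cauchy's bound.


Cauchy's bound: all roots r satisfy |r| <= 1 + max(|a_i/a_n|) for i = 0,...,n-1
where a_n is the leading coefficient.

Coefficients: [1, 5, 3, 5]
Leading coefficient a_n = 1
Ratios |a_i/a_n|: 5, 3, 5
Maximum ratio: 5
Cauchy's bound: |r| <= 1 + 5 = 6

Upper bound = 6


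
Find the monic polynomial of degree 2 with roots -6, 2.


A monic polynomial with roots -6, 2 is:
p(x) = (x + 6)(x - 2)
After multiplying by (x + 6): x + 6
After multiplying by (x - 2): x^2 + 4x - 12

x^2 + 4x - 12


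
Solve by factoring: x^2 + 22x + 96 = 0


We need two numbers that multiply to 96 and add to 22.
Those numbers are 16 and 6 (since 16 * 6 = 96 and 16 + 6 = 22).
So x^2 + 22x + 96 = (x + 16)(x + 6) = 0
Setting each factor to zero: x = -16 or x = -6

x = -16, x = -6


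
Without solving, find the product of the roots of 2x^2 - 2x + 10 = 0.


By Vieta's formulas for ax^2 + bx + c = 0:
  Sum of roots = -b/a
  Product of roots = c/a

Here a = 2, b = -2, c = 10
Sum = -(-2)/2 = 1
Product = 10/2 = 5

Product = 5


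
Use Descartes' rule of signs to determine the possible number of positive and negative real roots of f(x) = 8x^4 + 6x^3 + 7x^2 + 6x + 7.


Descartes' rule of signs:

For positive roots, count sign changes in f(x) = 8x^4 + 6x^3 + 7x^2 + 6x + 7:
Signs of coefficients: +, +, +, +, +
Number of sign changes: 0
Possible positive real roots: 0

For negative roots, examine f(-x) = 8x^4 - 6x^3 + 7x^2 - 6x + 7:
Signs of coefficients: +, -, +, -, +
Number of sign changes: 4
Possible negative real roots: 4, 2, 0

Positive roots: 0; Negative roots: 4 or 2 or 0


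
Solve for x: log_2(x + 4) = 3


Convert to exponential form: x + 4 = 2^3 = 8
x = 8 - 4 = 4
Check: log_2(4 + 4) = log_2(8) = log_2(8) = 3 ✓

x = 4


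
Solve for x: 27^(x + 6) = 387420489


Express both sides with the same base.
387420489 = 27^6
Since the bases match, equate exponents: x + 6 = 6
So x = 6 - (6) = 0

x = 0


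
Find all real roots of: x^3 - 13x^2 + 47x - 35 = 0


Let p(x) = x^3 - 13x^2 + 47x - 35. By the rational root theorem (leading coefficient 1), any rational root is an integer divisor of 35: try ±1, ±2, ... in turn.
Test x = 1: value = 0 ✓, so (x - 1) is a factor.
Synthetic division by (x - 1): bring down 1; 1(1) - 13 = -12; (-12)(1) + 47 = 35; 35(1) - 35 = 0 → quotient x^2 - 12x + 35, remainder 0.
Solve the quadratic x^2 - 12x + 35 = 0: discriminant = (-12)^2 - 4(1)(35) = 144 - 140 = 4.
sqrt(4) = 2, so x = (12 ± 2)/2: x = 7 or x = 5.

x = 1, x = 5, x = 7


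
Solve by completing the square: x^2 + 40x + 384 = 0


Start: x^2 + 40x + 384 = 0
Move constant: x^2 + 40x = -384
Half of 40 is 20, squared is 400
Add 400 to both sides: x^2 + 40x + 400 = 16
(x + 20)^2 = 16
x + 20 = ±4
x = -20 + 4 = -16 or x = -20 - 4 = -24

x = -24, x = -16
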